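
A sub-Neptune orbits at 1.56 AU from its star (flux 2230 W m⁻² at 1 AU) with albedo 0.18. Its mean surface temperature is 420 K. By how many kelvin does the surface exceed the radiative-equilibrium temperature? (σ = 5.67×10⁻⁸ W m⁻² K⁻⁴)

S = 2230/1.56² = 916.3 W m⁻².
T_eq = [S(1−A)/(4σ)]^(1/4) = [916.3×0.82/(4×5.67×10⁻⁸)]^(1/4) = 239.9 K.
ΔT = T_surf − T_eq = 420 − 239.9.

ΔT ≈ 180.1 K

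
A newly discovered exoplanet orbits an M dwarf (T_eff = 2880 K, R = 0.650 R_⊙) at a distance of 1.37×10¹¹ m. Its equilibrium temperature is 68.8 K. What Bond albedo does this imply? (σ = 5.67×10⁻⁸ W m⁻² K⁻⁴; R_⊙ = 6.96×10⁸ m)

A ≈ 0.88

R_⋆ = 0.650 × 6.96×10⁸ = 4.52×10⁸ m.
L = 4πR_⋆²σT_⋆⁴ = 4π(4.52×10⁸)² × 5.67×10⁻⁸ × (2880)⁴ = 1.00×10²⁵ W.
S = L/(4πd²) = 42.5 W m⁻².
From T_eq⁴ = S(1−A)/(4σ): 1−A = 4σT_eq⁴/S.
1−A = 4 × 5.67×10⁻⁸ × (68.8)⁴ / 42.5 = 0.119.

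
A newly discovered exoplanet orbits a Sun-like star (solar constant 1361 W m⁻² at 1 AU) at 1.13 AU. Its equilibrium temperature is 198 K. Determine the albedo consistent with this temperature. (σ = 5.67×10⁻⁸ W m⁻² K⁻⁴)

Flux at 1.13 AU: S = 1361/1.13² = 1070 W m⁻².
From T_eq⁴ = S(1−A)/(4σ): 1−A = 4σT_eq⁴/S.
1−A = 4 × 5.67×10⁻⁸ × (198)⁴ / 1070 = 0.327.

A ≈ 0.67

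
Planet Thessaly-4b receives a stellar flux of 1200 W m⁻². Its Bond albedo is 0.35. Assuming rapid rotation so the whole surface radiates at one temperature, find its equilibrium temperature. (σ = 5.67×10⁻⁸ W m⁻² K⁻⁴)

T_eq ≈ 242 K

Energy balance: absorbed = emitted ⇒ πR²·S(1−A) = 4πR²·σT_eq⁴, so T_eq⁴ = S(1−A)/(4σ).
T_eq = [1200 × 0.65 / (4 × 5.67×10⁻⁸)]^(1/4) = (3.44×10⁹)^(1/4) = 242 K.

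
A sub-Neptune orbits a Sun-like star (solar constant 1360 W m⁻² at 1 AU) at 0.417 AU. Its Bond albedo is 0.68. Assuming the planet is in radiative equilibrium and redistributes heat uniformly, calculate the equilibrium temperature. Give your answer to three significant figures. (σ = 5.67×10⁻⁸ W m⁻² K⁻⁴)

Flux at 0.417 AU: S = 1360/0.417² = 7820 W m⁻².
Energy balance: absorbed = emitted ⇒ πR²·S(1−A) = 4πR²·σT_eq⁴, so T_eq⁴ = S(1−A)/(4σ).
T_eq = [7820 × 0.32 / (4 × 5.67×10⁻⁸)]^(1/4) = (1.10×10¹⁰)^(1/4) = 324 K.

T_eq ≈ 324 K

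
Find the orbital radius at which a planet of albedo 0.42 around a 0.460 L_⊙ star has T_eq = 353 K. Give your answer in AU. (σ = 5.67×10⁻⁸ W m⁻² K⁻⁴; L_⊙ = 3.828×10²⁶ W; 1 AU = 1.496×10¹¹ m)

L = 0.460 × 3.828×10²⁶ = 1.76×10²⁶ W.
From T_eq⁴ = L(1−A)/(16πσd²): d = √[L(1−A)/(16πσT_eq⁴)].
d = √[1.76×10²⁶ × 0.58 / (16π × 5.67×10⁻⁸ × (353)⁴)] = 4.80×10¹⁰ m = 0.321 AU.

d ≈ 0.321 AU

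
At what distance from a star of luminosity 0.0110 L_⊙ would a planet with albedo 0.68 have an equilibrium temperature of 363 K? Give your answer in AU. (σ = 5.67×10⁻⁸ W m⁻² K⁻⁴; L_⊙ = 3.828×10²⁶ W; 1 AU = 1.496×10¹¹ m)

L = 0.0110 × 3.828×10²⁶ = 4.21×10²⁴ W.
From T_eq⁴ = L(1−A)/(16πσd²): d = √[L(1−A)/(16πσT_eq⁴)].
d = √[4.21×10²⁴ × 0.32 / (16π × 5.67×10⁻⁸ × (363)⁴)] = 5.22×10⁹ m = 0.0349 AU.

d ≈ 0.0349 AU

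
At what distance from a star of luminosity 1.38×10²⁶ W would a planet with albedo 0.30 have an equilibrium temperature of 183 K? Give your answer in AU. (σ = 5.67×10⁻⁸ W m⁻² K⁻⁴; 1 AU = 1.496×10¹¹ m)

From T_eq⁴ = L(1−A)/(16πσd²): d = √[L(1−A)/(16πσT_eq⁴)].
d = √[1.38×10²⁶ × 0.70 / (16π × 5.67×10⁻⁸ × (183)⁴)] = 1.74×10¹¹ m = 1.16 AU.

d ≈ 1.16 AU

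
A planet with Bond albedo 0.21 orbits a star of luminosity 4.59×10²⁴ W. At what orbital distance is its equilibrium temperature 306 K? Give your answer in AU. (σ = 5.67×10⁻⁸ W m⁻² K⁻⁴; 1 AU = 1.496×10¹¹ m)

From T_eq⁴ = L(1−A)/(16πσd²): d = √[L(1−A)/(16πσT_eq⁴)].
d = √[4.59×10²⁴ × 0.79 / (16π × 5.67×10⁻⁸ × (306)⁴)] = 1.20×10¹⁰ m = 0.0805 AU.

d ≈ 0.0805 AU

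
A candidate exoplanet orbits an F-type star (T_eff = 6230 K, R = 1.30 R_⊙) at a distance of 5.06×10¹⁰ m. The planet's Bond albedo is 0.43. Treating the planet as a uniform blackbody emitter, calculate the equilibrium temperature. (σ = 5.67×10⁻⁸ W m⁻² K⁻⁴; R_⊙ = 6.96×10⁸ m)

T_eq ≈ 512 K

R_⋆ = 1.30 × 6.96×10⁸ = 9.05×10⁸ m.
L = 4πR_⋆²σT_⋆⁴ = 4π(9.05×10⁸)² × 5.67×10⁻⁸ × (6230)⁴ = 8.79×10²⁶ W.
S = L/(4πd²) = 2.73×10⁴ W m⁻².
Energy balance: absorbed = emitted ⇒ πR²·S(1−A) = 4πR²·σT_eq⁴, so T_eq⁴ = S(1−A)/(4σ).
T_eq = [2.73×10⁴ × 0.57 / (4 × 5.67×10⁻⁸)]^(1/4) = (6.86×10¹⁰)^(1/4) = 512 K.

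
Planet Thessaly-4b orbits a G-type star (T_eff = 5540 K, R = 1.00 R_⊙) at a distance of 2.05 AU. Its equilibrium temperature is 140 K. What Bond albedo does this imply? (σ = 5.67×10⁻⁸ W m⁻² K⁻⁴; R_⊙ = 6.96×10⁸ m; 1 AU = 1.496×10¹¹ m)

R_⋆ = 1.00 × 6.96×10⁸ = 6.96×10⁸ m.
d = 2.05 AU = 3.07×10¹¹ m.
L = 4πR_⋆²σT_⋆⁴ = 4π(6.96×10⁸)² × 5.67×10⁻⁸ × (5540)⁴ = 3.25×10²⁶ W.
S = L/(4πd²) = 275 W m⁻².
From T_eq⁴ = S(1−A)/(4σ): 1−A = 4σT_eq⁴/S.
1−A = 4 × 5.67×10⁻⁸ × (140)⁴ / 275 = 0.317.

A ≈ 0.68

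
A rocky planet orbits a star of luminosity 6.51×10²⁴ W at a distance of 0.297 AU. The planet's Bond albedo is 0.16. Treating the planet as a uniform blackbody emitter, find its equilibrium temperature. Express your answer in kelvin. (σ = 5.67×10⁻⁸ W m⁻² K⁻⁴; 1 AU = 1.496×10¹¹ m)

T_eq ≈ 177 K

d = 0.297 AU = 4.44×10¹⁰ m.
Flux: S = L/(4πd²) = 6.51×10²⁴/(4π×(4.44×10¹⁰)²) = 262 W m⁻².
Energy balance: absorbed = emitted ⇒ πR²·S(1−A) = 4πR²·σT_eq⁴, so T_eq⁴ = S(1−A)/(4σ).
T_eq = [262 × 0.84 / (4 × 5.67×10⁻⁸)]^(1/4) = (9.72×10⁸)^(1/4) = 177 K.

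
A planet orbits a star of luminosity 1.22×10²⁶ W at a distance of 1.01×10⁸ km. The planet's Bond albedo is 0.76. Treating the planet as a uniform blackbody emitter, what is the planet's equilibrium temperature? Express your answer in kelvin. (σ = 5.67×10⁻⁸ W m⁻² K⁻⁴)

d = 1.01×10⁸ km = 1.01×10¹¹ m.
Flux: S = L/(4πd²) = 1.22×10²⁶/(4π×(1.01×10¹¹)²) = 952 W m⁻².
Energy balance: absorbed = emitted ⇒ πR²·S(1−A) = 4πR²·σT_eq⁴, so T_eq⁴ = S(1−A)/(4σ).
T_eq = [952 × 0.24 / (4 × 5.67×10⁻⁸)]^(1/4) = (1.01×10⁹)^(1/4) = 178 K.

T_eq ≈ 178 K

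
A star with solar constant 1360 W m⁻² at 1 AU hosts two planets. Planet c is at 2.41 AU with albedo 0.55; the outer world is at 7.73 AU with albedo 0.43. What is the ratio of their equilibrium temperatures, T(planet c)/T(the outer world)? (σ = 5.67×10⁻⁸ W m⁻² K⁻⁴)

T₁/T₂ ≈ 1.688

T_eq = [S₀(1−A)/(4σd²)]^(1/4), so T ∝ (1−A)^(1/4) / √d.
T₁ = [1360×0.45/(4×5.67×10⁻⁸×2.41²)]^(1/4) = 146.81 K.
T₂ = [1360×0.57/(4×5.67×10⁻⁸×7.73²)]^(1/4) = 86.97 K.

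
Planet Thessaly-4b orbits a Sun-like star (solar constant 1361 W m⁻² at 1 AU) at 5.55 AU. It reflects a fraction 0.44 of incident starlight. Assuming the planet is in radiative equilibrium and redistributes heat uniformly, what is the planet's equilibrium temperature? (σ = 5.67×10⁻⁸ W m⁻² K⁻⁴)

T_eq ≈ 102 K

Flux at 5.55 AU: S = 1361/5.55² = 44.2 W m⁻².
Energy balance: absorbed = emitted ⇒ πR²·S(1−A) = 4πR²·σT_eq⁴, so T_eq⁴ = S(1−A)/(4σ).
T_eq = [44.2 × 0.56 / (4 × 5.67×10⁻⁸)]^(1/4) = (1.09×10⁸)^(1/4) = 102 K.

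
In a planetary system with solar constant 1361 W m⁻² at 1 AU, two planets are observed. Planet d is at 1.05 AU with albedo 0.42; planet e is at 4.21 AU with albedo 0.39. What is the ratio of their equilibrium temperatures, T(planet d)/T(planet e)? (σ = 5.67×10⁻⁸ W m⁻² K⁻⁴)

T₁/T₂ ≈ 1.977

T_eq = [S₀(1−A)/(4σd²)]^(1/4), so T ∝ (1−A)^(1/4) / √d.
T₁ = [1361×0.58/(4×5.67×10⁻⁸×1.05²)]^(1/4) = 237.04 K.
T₂ = [1361×0.61/(4×5.67×10⁻⁸×4.21²)]^(1/4) = 119.88 K.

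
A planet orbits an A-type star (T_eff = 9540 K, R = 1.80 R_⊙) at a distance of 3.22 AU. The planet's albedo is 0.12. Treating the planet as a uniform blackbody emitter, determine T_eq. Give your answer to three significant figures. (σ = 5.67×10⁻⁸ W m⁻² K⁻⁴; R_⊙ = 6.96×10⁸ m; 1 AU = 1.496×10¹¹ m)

R_⋆ = 1.80 × 6.96×10⁸ = 1.25×10⁹ m.
d = 3.22 AU = 4.82×10¹¹ m.
L = 4πR_⋆²σT_⋆⁴ = 4π(1.25×10⁹)² × 5.67×10⁻⁸ × (9540)⁴ = 9.26×10²⁷ W.
S = L/(4πd²) = 3180 W m⁻².
Energy balance: absorbed = emitted ⇒ πR²·S(1−A) = 4πR²·σT_eq⁴, so T_eq⁴ = S(1−A)/(4σ).
T_eq = [3180 × 0.88 / (4 × 5.67×10⁻⁸)]^(1/4) = (1.23×10¹⁰)^(1/4) = 333 K.

T_eq ≈ 333 K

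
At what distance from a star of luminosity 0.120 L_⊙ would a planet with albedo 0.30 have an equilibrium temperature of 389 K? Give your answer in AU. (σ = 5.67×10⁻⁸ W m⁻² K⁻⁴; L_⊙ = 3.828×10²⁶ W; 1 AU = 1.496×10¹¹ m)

d ≈ 0.148 AU

L = 0.120 × 3.828×10²⁶ = 4.59×10²⁵ W.
From T_eq⁴ = L(1−A)/(16πσd²): d = √[L(1−A)/(16πσT_eq⁴)].
d = √[4.59×10²⁵ × 0.70 / (16π × 5.67×10⁻⁸ × (389)⁴)] = 2.22×10¹⁰ m = 0.148 AU.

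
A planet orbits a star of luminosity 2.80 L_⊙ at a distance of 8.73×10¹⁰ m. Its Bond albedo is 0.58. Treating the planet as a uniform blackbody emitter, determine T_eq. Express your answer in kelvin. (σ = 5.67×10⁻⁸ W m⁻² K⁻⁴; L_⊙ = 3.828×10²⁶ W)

L = 2.80 × 3.828×10²⁶ = 1.07×10²⁷ W.
Flux: S = L/(4πd²) = 1.07×10²⁷/(4π×(8.73×10¹⁰)²) = 1.12×10⁴ W m⁻².
Energy balance: absorbed = emitted ⇒ πR²·S(1−A) = 4πR²·σT_eq⁴, so T_eq⁴ = S(1−A)/(4σ).
T_eq = [1.12×10⁴ × 0.42 / (4 × 5.67×10⁻⁸)]^(1/4) = (2.07×10¹⁰)^(1/4) = 379 K.

T_eq ≈ 379 K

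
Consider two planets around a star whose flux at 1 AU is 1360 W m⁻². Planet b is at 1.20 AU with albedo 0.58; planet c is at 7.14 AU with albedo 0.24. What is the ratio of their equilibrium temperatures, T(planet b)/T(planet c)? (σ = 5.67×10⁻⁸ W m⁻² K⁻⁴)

T₁/T₂ ≈ 2.103

T_eq = [S₀(1−A)/(4σd²)]^(1/4), so T ∝ (1−A)^(1/4) / √d.
T₁ = [1360×0.42/(4×5.67×10⁻⁸×1.20²)]^(1/4) = 204.50 K.
T₂ = [1360×0.76/(4×5.67×10⁻⁸×7.14²)]^(1/4) = 97.24 K.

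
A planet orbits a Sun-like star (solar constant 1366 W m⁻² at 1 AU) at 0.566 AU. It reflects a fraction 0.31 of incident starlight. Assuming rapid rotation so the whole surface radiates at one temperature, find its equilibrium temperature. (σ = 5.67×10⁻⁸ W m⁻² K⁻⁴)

T_eq ≈ 337 K

Flux at 0.566 AU: S = 1366/0.566² = 4260 W m⁻².
Energy balance: absorbed = emitted ⇒ πR²·S(1−A) = 4πR²·σT_eq⁴, so T_eq⁴ = S(1−A)/(4σ).
T_eq = [4260 × 0.69 / (4 × 5.67×10⁻⁸)]^(1/4) = (1.30×10¹⁰)^(1/4) = 337 K.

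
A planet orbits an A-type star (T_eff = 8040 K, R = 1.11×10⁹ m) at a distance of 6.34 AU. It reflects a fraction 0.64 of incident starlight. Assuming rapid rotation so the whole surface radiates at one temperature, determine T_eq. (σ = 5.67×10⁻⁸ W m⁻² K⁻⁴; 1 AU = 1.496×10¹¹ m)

T_eq ≈ 151 K

d = 6.34 AU = 9.48×10¹¹ m.
L = 4πR_⋆²σT_⋆⁴ = 4π(1.11×10⁹)² × 5.67×10⁻⁸ × (8040)⁴ = 3.67×10²⁷ W.
S = L/(4πd²) = 324 W m⁻².
Energy balance: absorbed = emitted ⇒ πR²·S(1−A) = 4πR²·σT_eq⁴, so T_eq⁴ = S(1−A)/(4σ).
T_eq = [324 × 0.36 / (4 × 5.67×10⁻⁸)]^(1/4) = (5.15×10⁸)^(1/4) = 151 K.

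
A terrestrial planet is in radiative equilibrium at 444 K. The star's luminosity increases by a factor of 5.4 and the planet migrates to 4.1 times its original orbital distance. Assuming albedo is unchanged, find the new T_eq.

T_eq ≈ 334 K

T_eq ∝ L^(1/4) · d^(−1/2).
T′ = 444 × 5.4^(1/4) / 4.1^(1/2) = 334 K.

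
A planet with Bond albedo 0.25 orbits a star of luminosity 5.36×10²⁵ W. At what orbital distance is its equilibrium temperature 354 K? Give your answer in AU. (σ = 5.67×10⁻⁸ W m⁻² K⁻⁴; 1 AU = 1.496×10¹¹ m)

From T_eq⁴ = L(1−A)/(16πσd²): d = √[L(1−A)/(16πσT_eq⁴)].
d = √[5.36×10²⁵ × 0.75 / (16π × 5.67×10⁻⁸ × (354)⁴)] = 3.00×10¹⁰ m = 0.200 AU.

d ≈ 0.200 AU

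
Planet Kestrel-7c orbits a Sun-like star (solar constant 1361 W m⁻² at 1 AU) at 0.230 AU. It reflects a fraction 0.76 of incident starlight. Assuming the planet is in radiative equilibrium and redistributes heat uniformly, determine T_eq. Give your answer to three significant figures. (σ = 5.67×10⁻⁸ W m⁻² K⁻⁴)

T_eq ≈ 406 K

Flux at 0.230 AU: S = 1361/0.230² = 2.57×10⁴ W m⁻².
Energy balance: absorbed = emitted ⇒ πR²·S(1−A) = 4πR²·σT_eq⁴, so T_eq⁴ = S(1−A)/(4σ).
T_eq = [2.57×10⁴ × 0.24 / (4 × 5.67×10⁻⁸)]^(1/4) = (2.72×10¹⁰)^(1/4) = 406 K.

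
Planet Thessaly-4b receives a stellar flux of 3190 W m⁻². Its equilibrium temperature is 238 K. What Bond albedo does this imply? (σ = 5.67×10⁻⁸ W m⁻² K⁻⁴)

A ≈ 0.77

From T_eq⁴ = S(1−A)/(4σ): 1−A = 4σT_eq⁴/S.
1−A = 4 × 5.67×10⁻⁸ × (238)⁴ / 3190 = 0.228.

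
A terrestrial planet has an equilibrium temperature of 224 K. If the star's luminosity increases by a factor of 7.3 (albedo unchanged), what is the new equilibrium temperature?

T_eq ≈ 368 K

T_eq ∝ L^(1/4) · d^(−1/2).
T′ = 224 × 7.3^(1/4) = 368 K.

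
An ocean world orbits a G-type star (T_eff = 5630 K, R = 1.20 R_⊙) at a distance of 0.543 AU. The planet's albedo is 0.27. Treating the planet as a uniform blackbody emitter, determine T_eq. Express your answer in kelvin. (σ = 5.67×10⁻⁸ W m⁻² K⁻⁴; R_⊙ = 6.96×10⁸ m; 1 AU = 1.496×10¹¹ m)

T_eq ≈ 373 K

R_⋆ = 1.20 × 6.96×10⁸ = 8.35×10⁸ m.
d = 0.543 AU = 8.12×10¹⁰ m.
L = 4πR_⋆²σT_⋆⁴ = 4π(8.35×10⁸)² × 5.67×10⁻⁸ × (5630)⁴ = 4.99×10²⁶ W.
S = L/(4πd²) = 6020 W m⁻².
Energy balance: absorbed = emitted ⇒ πR²·S(1−A) = 4πR²·σT_eq⁴, so T_eq⁴ = S(1−A)/(4σ).
T_eq = [6020 × 0.73 / (4 × 5.67×10⁻⁸)]^(1/4) = (1.94×10¹⁰)^(1/4) = 373 K.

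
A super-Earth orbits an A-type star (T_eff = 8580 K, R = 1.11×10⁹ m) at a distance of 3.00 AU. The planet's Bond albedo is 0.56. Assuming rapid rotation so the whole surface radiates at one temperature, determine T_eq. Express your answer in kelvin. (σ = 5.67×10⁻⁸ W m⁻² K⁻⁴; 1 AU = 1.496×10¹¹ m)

T_eq ≈ 246 K

d = 3.00 AU = 4.49×10¹¹ m.
L = 4πR_⋆²σT_⋆⁴ = 4π(1.11×10⁹)² × 5.67×10⁻⁸ × (8580)⁴ = 4.76×10²⁷ W.
S = L/(4πd²) = 1880 W m⁻².
Energy balance: absorbed = emitted ⇒ πR²·S(1−A) = 4πR²·σT_eq⁴, so T_eq⁴ = S(1−A)/(4σ).
T_eq = [1880 × 0.44 / (4 × 5.67×10⁻⁸)]^(1/4) = (3.65×10⁹)^(1/4) = 246 K.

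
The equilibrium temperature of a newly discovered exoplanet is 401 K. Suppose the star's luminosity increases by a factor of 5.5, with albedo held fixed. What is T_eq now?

T_eq ≈ 614 K

T_eq ∝ L^(1/4) · d^(−1/2).
T′ = 401 × 5.5^(1/4) = 614 K.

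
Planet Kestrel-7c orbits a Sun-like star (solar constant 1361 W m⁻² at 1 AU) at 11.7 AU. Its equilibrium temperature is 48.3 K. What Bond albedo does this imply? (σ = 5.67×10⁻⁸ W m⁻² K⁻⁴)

Flux at 11.7 AU: S = 1361/11.7² = 9.94 W m⁻².
From T_eq⁴ = S(1−A)/(4σ): 1−A = 4σT_eq⁴/S.
1−A = 4 × 5.67×10⁻⁸ × (48.3)⁴ / 9.94 = 0.124.

A ≈ 0.88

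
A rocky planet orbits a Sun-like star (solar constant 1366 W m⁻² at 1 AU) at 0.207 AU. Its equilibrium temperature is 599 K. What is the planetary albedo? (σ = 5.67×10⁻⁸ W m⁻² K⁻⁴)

Flux at 0.207 AU: S = 1366/0.207² = 3.19×10⁴ W m⁻².
From T_eq⁴ = S(1−A)/(4σ): 1−A = 4σT_eq⁴/S.
1−A = 4 × 5.67×10⁻⁸ × (599)⁴ / 3.19×10⁴ = 0.916.

A ≈ 0.08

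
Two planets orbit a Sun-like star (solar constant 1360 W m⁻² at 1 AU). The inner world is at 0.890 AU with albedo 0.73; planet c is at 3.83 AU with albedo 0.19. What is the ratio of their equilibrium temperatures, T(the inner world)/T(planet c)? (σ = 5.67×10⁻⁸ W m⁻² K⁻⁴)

T₁/T₂ ≈ 1.576

T_eq = [S₀(1−A)/(4σd²)]^(1/4), so T ∝ (1−A)^(1/4) / √d.
T₁ = [1360×0.27/(4×5.67×10⁻⁸×0.890²)]^(1/4) = 212.63 K.
T₂ = [1360×0.81/(4×5.67×10⁻⁸×3.83²)]^(1/4) = 134.89 K.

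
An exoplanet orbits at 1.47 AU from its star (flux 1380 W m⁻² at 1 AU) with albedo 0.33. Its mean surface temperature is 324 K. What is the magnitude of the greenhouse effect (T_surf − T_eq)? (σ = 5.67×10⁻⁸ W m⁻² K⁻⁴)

S = 1380/1.47² = 638.6 W m⁻².
T_eq = [S(1−A)/(4σ)]^(1/4) = [638.6×0.67/(4×5.67×10⁻⁸)]^(1/4) = 208.4 K.
ΔT = T_surf − T_eq = 324 − 208.4.

ΔT ≈ 115.6 K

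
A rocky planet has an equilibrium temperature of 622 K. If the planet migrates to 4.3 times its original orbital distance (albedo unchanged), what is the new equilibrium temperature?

T_eq ≈ 300 K

T_eq ∝ L^(1/4) · d^(−1/2).
T′ = 622 / 4.3^(1/2) = 300 K.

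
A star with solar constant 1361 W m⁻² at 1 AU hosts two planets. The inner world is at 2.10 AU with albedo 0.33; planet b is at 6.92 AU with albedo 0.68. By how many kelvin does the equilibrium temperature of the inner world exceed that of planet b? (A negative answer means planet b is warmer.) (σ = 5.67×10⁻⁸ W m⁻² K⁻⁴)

T_eq = [S₀(1−A)/(4σd²)]^(1/4), so T ∝ (1−A)^(1/4) / √d.
T₁ = [1361×0.67/(4×5.67×10⁻⁸×2.10²)]^(1/4) = 173.77 K.
T₂ = [1361×0.32/(4×5.67×10⁻⁸×6.92²)]^(1/4) = 79.58 K.

ΔT ≈ 94.2 K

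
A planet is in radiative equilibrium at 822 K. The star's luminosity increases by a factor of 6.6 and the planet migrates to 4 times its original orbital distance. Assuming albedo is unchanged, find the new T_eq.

T_eq ≈ 659 K

T_eq ∝ L^(1/4) · d^(−1/2).
T′ = 822 × 6.6^(1/4) / 4^(1/2) = 659 K.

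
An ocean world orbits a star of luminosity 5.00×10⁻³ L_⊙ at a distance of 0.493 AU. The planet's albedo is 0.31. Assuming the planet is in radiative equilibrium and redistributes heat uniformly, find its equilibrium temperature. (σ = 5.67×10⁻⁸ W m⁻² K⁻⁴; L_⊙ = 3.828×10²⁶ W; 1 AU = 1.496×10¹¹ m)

T_eq ≈ 96.1 K

d = 0.493 AU = 7.38×10¹⁰ m.
L = 5.00×10⁻³ × 3.828×10²⁶ = 1.91×10²⁴ W.
Flux: S = L/(4πd²) = 1.91×10²⁴/(4π×(7.38×10¹⁰)²) = 28.0 W m⁻².
Energy balance: absorbed = emitted ⇒ πR²·S(1−A) = 4πR²·σT_eq⁴, so T_eq⁴ = S(1−A)/(4σ).
T_eq = [28.0 × 0.69 / (4 × 5.67×10⁻⁸)]^(1/4) = (8.52×10⁷)^(1/4) = 96.1 K.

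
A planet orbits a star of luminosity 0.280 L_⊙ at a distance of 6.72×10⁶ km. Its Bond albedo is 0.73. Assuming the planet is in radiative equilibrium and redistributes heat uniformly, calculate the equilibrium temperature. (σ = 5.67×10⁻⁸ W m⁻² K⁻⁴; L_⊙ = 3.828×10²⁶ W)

T_eq ≈ 689 K

d = 6.72×10⁶ km = 6.72×10⁹ m.
L = 0.280 × 3.828×10²⁶ = 1.07×10²⁶ W.
Flux: S = L/(4πd²) = 1.07×10²⁶/(4π×(6.72×10⁹)²) = 1.89×10⁵ W m⁻².
Energy balance: absorbed = emitted ⇒ πR²·S(1−A) = 4πR²·σT_eq⁴, so T_eq⁴ = S(1−A)/(4σ).
T_eq = [1.89×10⁵ × 0.27 / (4 × 5.67×10⁻⁸)]^(1/4) = (2.25×10¹¹)^(1/4) = 689 K.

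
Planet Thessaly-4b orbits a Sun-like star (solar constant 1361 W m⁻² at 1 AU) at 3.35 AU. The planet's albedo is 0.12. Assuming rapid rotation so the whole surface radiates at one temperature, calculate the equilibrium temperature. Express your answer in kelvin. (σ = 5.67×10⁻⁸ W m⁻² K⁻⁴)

Flux at 3.35 AU: S = 1361/3.35² = 121 W m⁻².
Energy balance: absorbed = emitted ⇒ πR²·S(1−A) = 4πR²·σT_eq⁴, so T_eq⁴ = S(1−A)/(4σ).
T_eq = [121 × 0.88 / (4 × 5.67×10⁻⁸)]^(1/4) = (4.71×10⁸)^(1/4) = 147 K.

T_eq ≈ 147 K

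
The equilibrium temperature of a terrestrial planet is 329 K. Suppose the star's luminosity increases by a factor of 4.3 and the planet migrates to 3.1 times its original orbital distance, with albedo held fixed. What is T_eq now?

T_eq ≈ 269 K

T_eq ∝ L^(1/4) · d^(−1/2).
T′ = 329 × 4.3^(1/4) / 3.1^(1/2) = 269 K.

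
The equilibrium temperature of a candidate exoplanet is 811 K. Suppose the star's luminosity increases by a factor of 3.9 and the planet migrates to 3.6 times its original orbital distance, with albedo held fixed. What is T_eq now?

T_eq ≈ 601 K

T_eq ∝ L^(1/4) · d^(−1/2).
T′ = 811 × 3.9^(1/4) / 3.6^(1/2) = 601 K.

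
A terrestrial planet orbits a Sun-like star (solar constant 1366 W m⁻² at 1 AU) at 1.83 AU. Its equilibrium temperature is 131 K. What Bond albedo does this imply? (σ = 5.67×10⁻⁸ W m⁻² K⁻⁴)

A ≈ 0.84

Flux at 1.83 AU: S = 1366/1.83² = 408 W m⁻².
From T_eq⁴ = S(1−A)/(4σ): 1−A = 4σT_eq⁴/S.
1−A = 4 × 5.67×10⁻⁸ × (131)⁴ / 408 = 0.164.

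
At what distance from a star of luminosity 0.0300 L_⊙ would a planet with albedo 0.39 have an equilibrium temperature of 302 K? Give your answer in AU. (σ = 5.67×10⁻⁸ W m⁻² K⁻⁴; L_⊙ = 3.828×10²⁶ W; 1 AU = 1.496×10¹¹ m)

L = 0.0300 × 3.828×10²⁶ = 1.15×10²⁵ W.
From T_eq⁴ = L(1−A)/(16πσd²): d = √[L(1−A)/(16πσT_eq⁴)].
d = √[1.15×10²⁵ × 0.61 / (16π × 5.67×10⁻⁸ × (302)⁴)] = 1.72×10¹⁰ m = 0.115 AU.

d ≈ 0.115 AU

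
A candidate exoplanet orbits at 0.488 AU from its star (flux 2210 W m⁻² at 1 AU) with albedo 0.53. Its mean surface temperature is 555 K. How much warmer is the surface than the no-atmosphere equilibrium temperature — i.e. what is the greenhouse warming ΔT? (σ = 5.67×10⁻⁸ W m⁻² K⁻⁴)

ΔT ≈ 182.6 K

S = 2210/0.488² = 9280 W m⁻².
T_eq = [S(1−A)/(4σ)]^(1/4) = [9280×0.47/(4×5.67×10⁻⁸)]^(1/4) = 372.4 K.
ΔT = T_surf − T_eq = 555 − 372.4.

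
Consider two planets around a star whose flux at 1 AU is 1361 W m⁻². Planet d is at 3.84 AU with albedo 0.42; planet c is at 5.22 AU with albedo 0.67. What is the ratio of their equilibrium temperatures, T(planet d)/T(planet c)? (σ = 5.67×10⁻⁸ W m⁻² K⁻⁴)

T₁/T₂ ≈ 1.342

T_eq = [S₀(1−A)/(4σd²)]^(1/4), so T ∝ (1−A)^(1/4) / √d.
T₁ = [1361×0.58/(4×5.67×10⁻⁸×3.84²)]^(1/4) = 123.95 K.
T₂ = [1361×0.33/(4×5.67×10⁻⁸×5.22²)]^(1/4) = 92.33 K.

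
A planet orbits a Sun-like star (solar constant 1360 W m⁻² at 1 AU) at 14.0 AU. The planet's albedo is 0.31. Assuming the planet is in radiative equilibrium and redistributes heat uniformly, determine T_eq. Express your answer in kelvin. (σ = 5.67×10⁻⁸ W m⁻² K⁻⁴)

Flux at 14.0 AU: S = 1360/14.0² = 6.94 W m⁻².
Energy balance: absorbed = emitted ⇒ πR²·S(1−A) = 4πR²·σT_eq⁴, so T_eq⁴ = S(1−A)/(4σ).
T_eq = [6.94 × 0.69 / (4 × 5.67×10⁻⁸)]^(1/4) = (2.11×10⁷)^(1/4) = 67.8 K.

T_eq ≈ 67.8 K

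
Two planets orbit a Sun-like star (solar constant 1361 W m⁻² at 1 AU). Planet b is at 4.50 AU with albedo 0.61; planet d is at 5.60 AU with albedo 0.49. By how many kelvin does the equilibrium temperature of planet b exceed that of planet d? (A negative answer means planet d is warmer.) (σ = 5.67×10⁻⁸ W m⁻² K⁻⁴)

ΔT ≈ 4.3 K

T_eq = [S₀(1−A)/(4σd²)]^(1/4), so T ∝ (1−A)^(1/4) / √d.
T₁ = [1361×0.39/(4×5.67×10⁻⁸×4.50²)]^(1/4) = 103.68 K.
T₂ = [1361×0.51/(4×5.67×10⁻⁸×5.60²)]^(1/4) = 99.39 K.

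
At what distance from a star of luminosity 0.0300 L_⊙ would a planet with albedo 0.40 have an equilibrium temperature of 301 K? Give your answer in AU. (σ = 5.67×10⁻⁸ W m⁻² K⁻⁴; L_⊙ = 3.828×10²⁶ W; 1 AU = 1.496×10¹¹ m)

L = 0.0300 × 3.828×10²⁶ = 1.15×10²⁵ W.
From T_eq⁴ = L(1−A)/(16πσd²): d = √[L(1−A)/(16πσT_eq⁴)].
d = √[1.15×10²⁵ × 0.60 / (16π × 5.67×10⁻⁸ × (301)⁴)] = 1.72×10¹⁰ m = 0.115 AU.

d ≈ 0.115 AU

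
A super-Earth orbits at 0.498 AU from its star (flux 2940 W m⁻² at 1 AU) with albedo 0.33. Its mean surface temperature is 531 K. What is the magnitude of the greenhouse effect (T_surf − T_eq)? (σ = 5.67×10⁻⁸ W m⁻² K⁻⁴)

ΔT ≈ 98.4 K

S = 2940/0.498² = 1.185×10⁴ W m⁻².
T_eq = [S(1−A)/(4σ)]^(1/4) = [1.185×10⁴×0.67/(4×5.67×10⁻⁸)]^(1/4) = 432.6 K.
ΔT = T_surf − T_eq = 531 − 432.6.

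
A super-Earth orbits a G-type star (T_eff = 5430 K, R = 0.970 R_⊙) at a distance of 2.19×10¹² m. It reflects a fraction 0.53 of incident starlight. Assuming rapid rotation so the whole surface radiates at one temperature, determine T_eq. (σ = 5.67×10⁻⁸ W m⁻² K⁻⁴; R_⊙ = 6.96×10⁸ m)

T_eq ≈ 55.8 K

R_⋆ = 0.970 × 6.96×10⁸ = 6.75×10⁸ m.
L = 4πR_⋆²σT_⋆⁴ = 4π(6.75×10⁸)² × 5.67×10⁻⁸ × (5430)⁴ = 2.82×10²⁶ W.
S = L/(4πd²) = 4.68 W m⁻².
Energy balance: absorbed = emitted ⇒ πR²·S(1−A) = 4πR²·σT_eq⁴, so T_eq⁴ = S(1−A)/(4σ).
T_eq = [4.68 × 0.47 / (4 × 5.67×10⁻⁸)]^(1/4) = (9.71×10⁶)^(1/4) = 55.8 K.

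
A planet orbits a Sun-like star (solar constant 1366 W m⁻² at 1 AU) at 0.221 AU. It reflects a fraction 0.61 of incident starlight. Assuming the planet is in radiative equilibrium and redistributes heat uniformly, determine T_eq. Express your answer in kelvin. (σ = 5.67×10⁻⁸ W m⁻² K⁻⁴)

Flux at 0.221 AU: S = 1366/0.221² = 2.80×10⁴ W m⁻².
Energy balance: absorbed = emitted ⇒ πR²·S(1−A) = 4πR²·σT_eq⁴, so T_eq⁴ = S(1−A)/(4σ).
T_eq = [2.80×10⁴ × 0.39 / (4 × 5.67×10⁻⁸)]^(1/4) = (4.81×10¹⁰)^(1/4) = 468 K.

T_eq ≈ 468 K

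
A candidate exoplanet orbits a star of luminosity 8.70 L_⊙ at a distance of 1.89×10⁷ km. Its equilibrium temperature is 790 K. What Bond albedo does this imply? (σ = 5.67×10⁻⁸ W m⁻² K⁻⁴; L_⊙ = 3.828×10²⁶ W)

A ≈ 0.88

d = 1.89×10⁷ km = 1.89×10¹⁰ m.
L = 8.70 × 3.828×10²⁶ = 3.33×10²⁷ W.
Flux: S = L/(4πd²) = 3.33×10²⁷/(4π×(1.89×10¹⁰)²) = 7.42×10⁵ W m⁻².
From T_eq⁴ = S(1−A)/(4σ): 1−A = 4σT_eq⁴/S.
1−A = 4 × 5.67×10⁻⁸ × (790)⁴ / 7.42×10⁵ = 0.119.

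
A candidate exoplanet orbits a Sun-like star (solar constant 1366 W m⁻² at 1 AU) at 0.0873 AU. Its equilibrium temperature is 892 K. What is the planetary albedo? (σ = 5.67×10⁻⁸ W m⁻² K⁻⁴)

Flux at 0.0873 AU: S = 1366/0.0873² = 1.79×10⁵ W m⁻².
From T_eq⁴ = S(1−A)/(4σ): 1−A = 4σT_eq⁴/S.
1−A = 4 × 5.67×10⁻⁸ × (892)⁴ / 1.79×10⁵ = 0.801.

A ≈ 0.20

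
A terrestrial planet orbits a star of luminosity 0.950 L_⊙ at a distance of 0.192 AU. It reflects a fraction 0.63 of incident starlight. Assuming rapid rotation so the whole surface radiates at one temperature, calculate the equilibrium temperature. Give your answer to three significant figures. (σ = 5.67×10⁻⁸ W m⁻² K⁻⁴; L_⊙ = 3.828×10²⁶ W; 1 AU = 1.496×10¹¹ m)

T_eq ≈ 489 K

d = 0.192 AU = 2.87×10¹⁰ m.
L = 0.950 × 3.828×10²⁶ = 3.64×10²⁶ W.
Flux: S = L/(4πd²) = 3.64×10²⁶/(4π×(2.87×10¹⁰)²) = 3.51×10⁴ W m⁻².
Energy balance: absorbed = emitted ⇒ πR²·S(1−A) = 4πR²·σT_eq⁴, so T_eq⁴ = S(1−A)/(4σ).
T_eq = [3.51×10⁴ × 0.37 / (4 × 5.67×10⁻⁸)]^(1/4) = (5.72×10¹⁰)^(1/4) = 489 K.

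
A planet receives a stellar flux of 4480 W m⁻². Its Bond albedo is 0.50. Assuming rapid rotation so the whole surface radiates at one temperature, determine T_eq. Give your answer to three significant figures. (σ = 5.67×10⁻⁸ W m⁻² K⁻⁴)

T_eq ≈ 315 K

Energy balance: absorbed = emitted ⇒ πR²·S(1−A) = 4πR²·σT_eq⁴, so T_eq⁴ = S(1−A)/(4σ).
T_eq = [4480 × 0.50 / (4 × 5.67×10⁻⁸)]^(1/4) = (9.88×10⁹)^(1/4) = 315 K.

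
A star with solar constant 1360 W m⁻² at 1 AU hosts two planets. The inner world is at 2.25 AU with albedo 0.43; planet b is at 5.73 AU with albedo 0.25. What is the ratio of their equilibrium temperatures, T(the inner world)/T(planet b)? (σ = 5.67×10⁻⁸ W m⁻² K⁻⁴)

T₁/T₂ ≈ 1.490

T_eq = [S₀(1−A)/(4σd²)]^(1/4), so T ∝ (1−A)^(1/4) / √d.
T₁ = [1360×0.57/(4×5.67×10⁻⁸×2.25²)]^(1/4) = 161.19 K.
T₂ = [1360×0.75/(4×5.67×10⁻⁸×5.73²)]^(1/4) = 108.18 K.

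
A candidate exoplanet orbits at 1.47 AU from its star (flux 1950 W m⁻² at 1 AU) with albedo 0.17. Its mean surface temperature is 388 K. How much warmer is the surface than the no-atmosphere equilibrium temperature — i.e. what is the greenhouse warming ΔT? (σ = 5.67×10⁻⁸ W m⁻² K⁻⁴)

ΔT ≈ 148.3 K

S = 1950/1.47² = 902.4 W m⁻².
T_eq = [S(1−A)/(4σ)]^(1/4) = [902.4×0.83/(4×5.67×10⁻⁸)]^(1/4) = 239.7 K.
ΔT = T_surf − T_eq = 388 − 239.7.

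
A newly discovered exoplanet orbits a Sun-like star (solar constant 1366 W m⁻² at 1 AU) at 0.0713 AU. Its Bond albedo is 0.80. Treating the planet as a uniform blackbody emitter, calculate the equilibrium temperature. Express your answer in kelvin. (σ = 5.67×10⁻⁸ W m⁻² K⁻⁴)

T_eq ≈ 698 K

Flux at 0.0713 AU: S = 1366/0.0713² = 2.69×10⁵ W m⁻².
Energy balance: absorbed = emitted ⇒ πR²·S(1−A) = 4πR²·σT_eq⁴, so T_eq⁴ = S(1−A)/(4σ).
T_eq = [2.69×10⁵ × 0.20 / (4 × 5.67×10⁻⁸)]^(1/4) = (2.37×10¹¹)^(1/4) = 698 K.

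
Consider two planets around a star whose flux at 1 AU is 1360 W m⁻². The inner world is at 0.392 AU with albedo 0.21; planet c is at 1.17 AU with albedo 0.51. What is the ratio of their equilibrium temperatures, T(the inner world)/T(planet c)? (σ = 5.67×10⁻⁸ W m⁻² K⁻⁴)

T₁/T₂ ≈ 1.947

T_eq = [S₀(1−A)/(4σd²)]^(1/4), so T ∝ (1−A)^(1/4) / √d.
T₁ = [1360×0.79/(4×5.67×10⁻⁸×0.392²)]^(1/4) = 419.02 K.
T₂ = [1360×0.49/(4×5.67×10⁻⁸×1.17²)]^(1/4) = 215.24 K.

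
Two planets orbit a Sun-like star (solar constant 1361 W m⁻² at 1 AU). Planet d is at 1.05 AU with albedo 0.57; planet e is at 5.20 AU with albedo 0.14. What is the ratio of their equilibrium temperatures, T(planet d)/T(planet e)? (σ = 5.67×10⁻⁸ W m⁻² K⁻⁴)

T₁/T₂ ≈ 1.871

T_eq = [S₀(1−A)/(4σd²)]^(1/4), so T ∝ (1−A)^(1/4) / √d.
T₁ = [1361×0.43/(4×5.67×10⁻⁸×1.05²)]^(1/4) = 219.95 K.
T₂ = [1361×0.86/(4×5.67×10⁻⁸×5.20²)]^(1/4) = 117.54 K.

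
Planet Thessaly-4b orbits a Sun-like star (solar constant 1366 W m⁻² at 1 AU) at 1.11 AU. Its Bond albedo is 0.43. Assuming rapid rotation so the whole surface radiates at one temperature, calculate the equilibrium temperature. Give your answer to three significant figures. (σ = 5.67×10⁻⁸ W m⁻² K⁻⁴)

Flux at 1.11 AU: S = 1366/1.11² = 1110 W m⁻².
Energy balance: absorbed = emitted ⇒ πR²·S(1−A) = 4πR²·σT_eq⁴, so T_eq⁴ = S(1−A)/(4σ).
T_eq = [1110 × 0.57 / (4 × 5.67×10⁻⁸)]^(1/4) = (2.79×10⁹)^(1/4) = 230 K.

T_eq ≈ 230 K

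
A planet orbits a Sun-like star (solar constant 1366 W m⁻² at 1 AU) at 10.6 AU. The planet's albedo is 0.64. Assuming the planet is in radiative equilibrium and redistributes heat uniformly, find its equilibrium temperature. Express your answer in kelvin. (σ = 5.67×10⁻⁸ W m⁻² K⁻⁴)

Flux at 10.6 AU: S = 1366/10.6² = 12.2 W m⁻².
Energy balance: absorbed = emitted ⇒ πR²·S(1−A) = 4πR²·σT_eq⁴, so T_eq⁴ = S(1−A)/(4σ).
T_eq = [12.2 × 0.36 / (4 × 5.67×10⁻⁸)]^(1/4) = (1.93×10⁷)^(1/4) = 66.3 K.

T_eq ≈ 66.3 K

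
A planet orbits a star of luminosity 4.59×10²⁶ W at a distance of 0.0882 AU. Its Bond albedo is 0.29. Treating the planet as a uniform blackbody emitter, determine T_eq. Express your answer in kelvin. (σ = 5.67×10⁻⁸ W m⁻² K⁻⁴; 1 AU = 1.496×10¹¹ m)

d = 0.0882 AU = 1.32×10¹⁰ m.
Flux: S = L/(4πd²) = 4.59×10²⁶/(4π×(1.32×10¹⁰)²) = 2.10×10⁵ W m⁻².
Energy balance: absorbed = emitted ⇒ πR²·S(1−A) = 4πR²·σT_eq⁴, so T_eq⁴ = S(1−A)/(4σ).
T_eq = [2.10×10⁵ × 0.71 / (4 × 5.67×10⁻⁸)]^(1/4) = (6.57×10¹¹)^(1/4) = 900 K.

T_eq ≈ 900 K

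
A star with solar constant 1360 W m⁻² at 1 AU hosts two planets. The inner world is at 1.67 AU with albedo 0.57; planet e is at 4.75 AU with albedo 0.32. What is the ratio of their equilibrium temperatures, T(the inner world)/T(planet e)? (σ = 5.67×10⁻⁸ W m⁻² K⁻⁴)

T_eq = [S₀(1−A)/(4σd²)]^(1/4), so T ∝ (1−A)^(1/4) / √d.
T₁ = [1360×0.43/(4×5.67×10⁻⁸×1.67²)]^(1/4) = 174.37 K.
T₂ = [1360×0.68/(4×5.67×10⁻⁸×4.75²)]^(1/4) = 115.95 K.

T₁/T₂ ≈ 1.504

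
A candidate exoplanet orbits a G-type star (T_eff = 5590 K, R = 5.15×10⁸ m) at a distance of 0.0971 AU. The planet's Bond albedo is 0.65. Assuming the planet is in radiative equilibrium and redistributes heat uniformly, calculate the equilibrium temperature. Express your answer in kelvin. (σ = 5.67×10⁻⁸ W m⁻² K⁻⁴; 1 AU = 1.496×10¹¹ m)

T_eq ≈ 572 K

d = 0.0971 AU = 1.45×10¹⁰ m.
L = 4πR_⋆²σT_⋆⁴ = 4π(5.15×10⁸)² × 5.67×10⁻⁸ × (5590)⁴ = 1.85×10²⁶ W.
S = L/(4πd²) = 6.96×10⁴ W m⁻².
Energy balance: absorbed = emitted ⇒ πR²·S(1−A) = 4πR²·σT_eq⁴, so T_eq⁴ = S(1−A)/(4σ).
T_eq = [6.96×10⁴ × 0.35 / (4 × 5.67×10⁻⁸)]^(1/4) = (1.07×10¹¹)^(1/4) = 572 K.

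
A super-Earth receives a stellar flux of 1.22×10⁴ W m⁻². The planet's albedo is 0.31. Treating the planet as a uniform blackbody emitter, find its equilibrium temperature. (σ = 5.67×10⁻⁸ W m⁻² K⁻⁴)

T_eq ≈ 439 K

Energy balance: absorbed = emitted ⇒ πR²·S(1−A) = 4πR²·σT_eq⁴, so T_eq⁴ = S(1−A)/(4σ).
T_eq = [1.22×10⁴ × 0.69 / (4 × 5.67×10⁻⁸)]^(1/4) = (3.71×10¹⁰)^(1/4) = 439 K.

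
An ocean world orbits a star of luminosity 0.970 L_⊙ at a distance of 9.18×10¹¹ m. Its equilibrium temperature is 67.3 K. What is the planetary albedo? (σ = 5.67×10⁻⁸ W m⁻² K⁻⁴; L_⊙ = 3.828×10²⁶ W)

L = 0.970 × 3.828×10²⁶ = 3.71×10²⁶ W.
Flux: S = L/(4πd²) = 3.71×10²⁶/(4π×(9.18×10¹¹)²) = 35.1 W m⁻².
From T_eq⁴ = S(1−A)/(4σ): 1−A = 4σT_eq⁴/S.
1−A = 4 × 5.67×10⁻⁸ × (67.3)⁴ / 35.1 = 0.133.

A ≈ 0.87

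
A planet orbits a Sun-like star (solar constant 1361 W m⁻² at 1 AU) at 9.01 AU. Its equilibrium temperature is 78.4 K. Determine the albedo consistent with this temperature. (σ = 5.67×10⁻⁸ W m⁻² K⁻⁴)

A ≈ 0.49

Flux at 9.01 AU: S = 1361/9.01² = 16.8 W m⁻².
From T_eq⁴ = S(1−A)/(4σ): 1−A = 4σT_eq⁴/S.
1−A = 4 × 5.67×10⁻⁸ × (78.4)⁴ / 16.8 = 0.511.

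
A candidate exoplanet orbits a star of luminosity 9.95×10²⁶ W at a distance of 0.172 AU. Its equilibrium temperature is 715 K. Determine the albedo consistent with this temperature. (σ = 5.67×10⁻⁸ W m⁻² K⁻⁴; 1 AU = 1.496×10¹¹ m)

d = 0.172 AU = 2.57×10¹⁰ m.
Flux: S = L/(4πd²) = 9.95×10²⁶/(4π×(2.57×10¹⁰)²) = 1.20×10⁵ W m⁻².
From T_eq⁴ = S(1−A)/(4σ): 1−A = 4σT_eq⁴/S.
1−A = 4 × 5.67×10⁻⁸ × (715)⁴ / 1.20×10⁵ = 0.496.

A ≈ 0.50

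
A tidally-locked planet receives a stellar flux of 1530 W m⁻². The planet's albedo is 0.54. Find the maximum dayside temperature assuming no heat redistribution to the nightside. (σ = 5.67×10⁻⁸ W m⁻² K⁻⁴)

T_ss ≈ 334 K

With no redistribution each surface element balances locally: S(1−A) = σT⁴.
T = [1530 × 0.46 / 5.67×10⁻⁸]^(1/4) = (1.24×10¹⁰)^(1/4) = 334 K.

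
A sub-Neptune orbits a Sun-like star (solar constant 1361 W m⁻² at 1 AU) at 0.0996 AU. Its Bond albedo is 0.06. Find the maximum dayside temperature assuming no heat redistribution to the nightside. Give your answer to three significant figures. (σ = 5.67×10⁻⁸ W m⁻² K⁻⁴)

Flux at 0.0996 AU: S = 1361/0.0996² = 1.37×10⁵ W m⁻².
With no redistribution each surface element balances locally: S(1−A) = σT⁴.
T = [1.37×10⁵ × 0.94 / 5.67×10⁻⁸]^(1/4) = (2.27×10¹²)^(1/4) = 1230 K.

T_ss ≈ 1230 K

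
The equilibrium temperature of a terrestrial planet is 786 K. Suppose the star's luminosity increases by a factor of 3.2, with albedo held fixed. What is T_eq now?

T_eq ≈ 1050 K

T_eq ∝ L^(1/4) · d^(−1/2).
T′ = 786 × 3.2^(1/4) = 1050 K.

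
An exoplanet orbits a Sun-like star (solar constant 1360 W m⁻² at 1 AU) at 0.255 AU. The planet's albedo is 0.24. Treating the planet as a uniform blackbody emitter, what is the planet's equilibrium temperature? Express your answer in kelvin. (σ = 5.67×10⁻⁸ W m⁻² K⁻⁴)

Flux at 0.255 AU: S = 1360/0.255² = 2.09×10⁴ W m⁻².
Energy balance: absorbed = emitted ⇒ πR²·S(1−A) = 4πR²·σT_eq⁴, so T_eq⁴ = S(1−A)/(4σ).
T_eq = [2.09×10⁴ × 0.76 / (4 × 5.67×10⁻⁸)]^(1/4) = (7.01×10¹⁰)^(1/4) = 515 K.

T_eq ≈ 515 K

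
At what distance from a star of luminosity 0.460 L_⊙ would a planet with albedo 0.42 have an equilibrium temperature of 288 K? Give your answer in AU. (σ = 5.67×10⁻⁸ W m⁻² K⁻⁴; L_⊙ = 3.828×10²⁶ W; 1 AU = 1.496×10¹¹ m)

L = 0.460 × 3.828×10²⁶ = 1.76×10²⁶ W.
From T_eq⁴ = L(1−A)/(16πσd²): d = √[L(1−A)/(16πσT_eq⁴)].
d = √[1.76×10²⁶ × 0.58 / (16π × 5.67×10⁻⁸ × (288)⁴)] = 7.22×10¹⁰ m = 0.482 AU.

d ≈ 0.482 AU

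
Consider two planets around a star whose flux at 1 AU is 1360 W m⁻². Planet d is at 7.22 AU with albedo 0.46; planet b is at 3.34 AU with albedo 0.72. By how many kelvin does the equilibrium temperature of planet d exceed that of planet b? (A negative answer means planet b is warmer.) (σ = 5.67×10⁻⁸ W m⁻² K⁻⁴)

ΔT ≈ -22.0 K

T_eq = [S₀(1−A)/(4σd²)]^(1/4), so T ∝ (1−A)^(1/4) / √d.
T₁ = [1360×0.54/(4×5.67×10⁻⁸×7.22²)]^(1/4) = 88.78 K.
T₂ = [1360×0.28/(4×5.67×10⁻⁸×3.34²)]^(1/4) = 110.76 K.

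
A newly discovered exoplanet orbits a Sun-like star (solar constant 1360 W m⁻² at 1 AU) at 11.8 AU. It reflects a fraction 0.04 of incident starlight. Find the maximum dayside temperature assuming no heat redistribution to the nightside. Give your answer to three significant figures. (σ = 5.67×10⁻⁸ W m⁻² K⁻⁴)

Flux at 11.8 AU: S = 1360/11.8² = 9.77 W m⁻².
With no redistribution each surface element balances locally: S(1−A) = σT⁴.
T = [9.77 × 0.96 / 5.67×10⁻⁸]^(1/4) = (1.65×10⁸)^(1/4) = 113 K.

T_ss ≈ 113 K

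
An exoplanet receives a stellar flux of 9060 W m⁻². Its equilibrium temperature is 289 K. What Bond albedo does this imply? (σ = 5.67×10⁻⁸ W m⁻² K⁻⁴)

From T_eq⁴ = S(1−A)/(4σ): 1−A = 4σT_eq⁴/S.
1−A = 4 × 5.67×10⁻⁸ × (289)⁴ / 9060 = 0.175.

A ≈ 0.83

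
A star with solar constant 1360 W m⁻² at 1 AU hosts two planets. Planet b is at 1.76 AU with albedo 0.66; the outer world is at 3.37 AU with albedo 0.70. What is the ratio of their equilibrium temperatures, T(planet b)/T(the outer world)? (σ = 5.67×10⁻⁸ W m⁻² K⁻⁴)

T_eq = [S₀(1−A)/(4σd²)]^(1/4), so T ∝ (1−A)^(1/4) / √d.
T₁ = [1360×0.34/(4×5.67×10⁻⁸×1.76²)]^(1/4) = 160.17 K.
T₂ = [1360×0.30/(4×5.67×10⁻⁸×3.37²)]^(1/4) = 112.19 K.

T₁/T₂ ≈ 1.428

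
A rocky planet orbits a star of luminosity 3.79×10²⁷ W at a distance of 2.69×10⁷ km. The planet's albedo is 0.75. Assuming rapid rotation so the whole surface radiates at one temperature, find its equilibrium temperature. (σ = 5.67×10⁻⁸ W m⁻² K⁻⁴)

T_eq ≈ 823 K

d = 2.69×10⁷ km = 2.69×10¹⁰ m.
Flux: S = L/(4πd²) = 3.79×10²⁷/(4π×(2.69×10¹⁰)²) = 4.17×10⁵ W m⁻².
Energy balance: absorbed = emitted ⇒ πR²·S(1−A) = 4πR²·σT_eq⁴, so T_eq⁴ = S(1−A)/(4σ).
T_eq = [4.17×10⁵ × 0.25 / (4 × 5.67×10⁻⁸)]^(1/4) = (4.59×10¹¹)^(1/4) = 823 K.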